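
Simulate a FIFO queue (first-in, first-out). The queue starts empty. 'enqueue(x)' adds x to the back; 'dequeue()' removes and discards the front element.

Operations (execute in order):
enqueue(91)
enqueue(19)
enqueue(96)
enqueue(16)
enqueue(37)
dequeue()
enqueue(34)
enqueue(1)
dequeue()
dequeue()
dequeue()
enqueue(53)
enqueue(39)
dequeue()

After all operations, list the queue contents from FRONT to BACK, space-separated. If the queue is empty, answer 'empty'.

enqueue(91): [91]
enqueue(19): [91, 19]
enqueue(96): [91, 19, 96]
enqueue(16): [91, 19, 96, 16]
enqueue(37): [91, 19, 96, 16, 37]
dequeue(): [19, 96, 16, 37]
enqueue(34): [19, 96, 16, 37, 34]
enqueue(1): [19, 96, 16, 37, 34, 1]
dequeue(): [96, 16, 37, 34, 1]
dequeue(): [16, 37, 34, 1]
dequeue(): [37, 34, 1]
enqueue(53): [37, 34, 1, 53]
enqueue(39): [37, 34, 1, 53, 39]
dequeue(): [34, 1, 53, 39]

Answer: 34 1 53 39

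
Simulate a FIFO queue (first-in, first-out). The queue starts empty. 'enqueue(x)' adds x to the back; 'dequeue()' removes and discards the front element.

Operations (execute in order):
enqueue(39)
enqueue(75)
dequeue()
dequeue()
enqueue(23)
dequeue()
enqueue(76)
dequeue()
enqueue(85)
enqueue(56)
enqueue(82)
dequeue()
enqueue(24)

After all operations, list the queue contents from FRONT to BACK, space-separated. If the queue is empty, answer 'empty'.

enqueue(39): [39]
enqueue(75): [39, 75]
dequeue(): [75]
dequeue(): []
enqueue(23): [23]
dequeue(): []
enqueue(76): [76]
dequeue(): []
enqueue(85): [85]
enqueue(56): [85, 56]
enqueue(82): [85, 56, 82]
dequeue(): [56, 82]
enqueue(24): [56, 82, 24]

Answer: 56 82 24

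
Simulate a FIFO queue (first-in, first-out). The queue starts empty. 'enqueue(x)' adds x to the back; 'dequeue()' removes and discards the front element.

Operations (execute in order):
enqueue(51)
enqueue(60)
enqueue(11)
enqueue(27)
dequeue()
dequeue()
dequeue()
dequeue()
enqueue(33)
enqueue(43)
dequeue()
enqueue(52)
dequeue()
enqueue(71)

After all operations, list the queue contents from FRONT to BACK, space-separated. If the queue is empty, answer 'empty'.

Answer: 52 71

Derivation:
enqueue(51): [51]
enqueue(60): [51, 60]
enqueue(11): [51, 60, 11]
enqueue(27): [51, 60, 11, 27]
dequeue(): [60, 11, 27]
dequeue(): [11, 27]
dequeue(): [27]
dequeue(): []
enqueue(33): [33]
enqueue(43): [33, 43]
dequeue(): [43]
enqueue(52): [43, 52]
dequeue(): [52]
enqueue(71): [52, 71]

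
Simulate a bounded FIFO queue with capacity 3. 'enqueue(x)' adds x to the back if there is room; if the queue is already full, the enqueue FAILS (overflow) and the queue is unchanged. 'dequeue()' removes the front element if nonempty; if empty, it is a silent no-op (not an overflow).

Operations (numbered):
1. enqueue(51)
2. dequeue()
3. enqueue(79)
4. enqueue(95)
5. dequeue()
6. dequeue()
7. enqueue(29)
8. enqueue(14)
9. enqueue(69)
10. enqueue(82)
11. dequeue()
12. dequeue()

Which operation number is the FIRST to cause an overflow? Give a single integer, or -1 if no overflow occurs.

1. enqueue(51): size=1
2. dequeue(): size=0
3. enqueue(79): size=1
4. enqueue(95): size=2
5. dequeue(): size=1
6. dequeue(): size=0
7. enqueue(29): size=1
8. enqueue(14): size=2
9. enqueue(69): size=3
10. enqueue(82): size=3=cap → OVERFLOW (fail)
11. dequeue(): size=2
12. dequeue(): size=1

Answer: 10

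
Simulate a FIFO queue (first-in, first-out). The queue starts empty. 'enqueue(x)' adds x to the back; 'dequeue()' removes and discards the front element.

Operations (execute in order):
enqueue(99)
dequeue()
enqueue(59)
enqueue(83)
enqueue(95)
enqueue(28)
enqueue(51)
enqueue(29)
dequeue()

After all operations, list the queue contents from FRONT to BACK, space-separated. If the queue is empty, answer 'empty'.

Answer: 83 95 28 51 29

Derivation:
enqueue(99): [99]
dequeue(): []
enqueue(59): [59]
enqueue(83): [59, 83]
enqueue(95): [59, 83, 95]
enqueue(28): [59, 83, 95, 28]
enqueue(51): [59, 83, 95, 28, 51]
enqueue(29): [59, 83, 95, 28, 51, 29]
dequeue(): [83, 95, 28, 51, 29]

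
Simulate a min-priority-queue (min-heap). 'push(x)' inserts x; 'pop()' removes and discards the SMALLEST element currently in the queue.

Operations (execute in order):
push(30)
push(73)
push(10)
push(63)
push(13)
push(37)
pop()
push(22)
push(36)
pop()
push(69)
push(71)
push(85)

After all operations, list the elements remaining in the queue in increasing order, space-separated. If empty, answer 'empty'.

push(30): heap contents = [30]
push(73): heap contents = [30, 73]
push(10): heap contents = [10, 30, 73]
push(63): heap contents = [10, 30, 63, 73]
push(13): heap contents = [10, 13, 30, 63, 73]
push(37): heap contents = [10, 13, 30, 37, 63, 73]
pop() → 10: heap contents = [13, 30, 37, 63, 73]
push(22): heap contents = [13, 22, 30, 37, 63, 73]
push(36): heap contents = [13, 22, 30, 36, 37, 63, 73]
pop() → 13: heap contents = [22, 30, 36, 37, 63, 73]
push(69): heap contents = [22, 30, 36, 37, 63, 69, 73]
push(71): heap contents = [22, 30, 36, 37, 63, 69, 71, 73]
push(85): heap contents = [22, 30, 36, 37, 63, 69, 71, 73, 85]

Answer: 22 30 36 37 63 69 71 73 85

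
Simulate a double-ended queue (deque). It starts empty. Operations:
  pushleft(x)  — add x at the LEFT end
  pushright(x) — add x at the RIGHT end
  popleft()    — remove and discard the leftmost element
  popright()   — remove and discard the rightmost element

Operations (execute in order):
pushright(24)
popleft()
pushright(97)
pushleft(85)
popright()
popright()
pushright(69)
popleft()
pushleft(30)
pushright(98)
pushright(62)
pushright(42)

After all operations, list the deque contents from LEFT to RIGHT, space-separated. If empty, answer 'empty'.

Answer: 30 98 62 42

Derivation:
pushright(24): [24]
popleft(): []
pushright(97): [97]
pushleft(85): [85, 97]
popright(): [85]
popright(): []
pushright(69): [69]
popleft(): []
pushleft(30): [30]
pushright(98): [30, 98]
pushright(62): [30, 98, 62]
pushright(42): [30, 98, 62, 42]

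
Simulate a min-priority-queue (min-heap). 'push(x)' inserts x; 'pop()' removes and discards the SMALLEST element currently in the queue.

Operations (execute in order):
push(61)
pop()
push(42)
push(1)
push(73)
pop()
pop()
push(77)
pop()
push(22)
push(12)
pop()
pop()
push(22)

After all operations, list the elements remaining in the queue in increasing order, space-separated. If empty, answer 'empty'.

push(61): heap contents = [61]
pop() → 61: heap contents = []
push(42): heap contents = [42]
push(1): heap contents = [1, 42]
push(73): heap contents = [1, 42, 73]
pop() → 1: heap contents = [42, 73]
pop() → 42: heap contents = [73]
push(77): heap contents = [73, 77]
pop() → 73: heap contents = [77]
push(22): heap contents = [22, 77]
push(12): heap contents = [12, 22, 77]
pop() → 12: heap contents = [22, 77]
pop() → 22: heap contents = [77]
push(22): heap contents = [22, 77]

Answer: 22 77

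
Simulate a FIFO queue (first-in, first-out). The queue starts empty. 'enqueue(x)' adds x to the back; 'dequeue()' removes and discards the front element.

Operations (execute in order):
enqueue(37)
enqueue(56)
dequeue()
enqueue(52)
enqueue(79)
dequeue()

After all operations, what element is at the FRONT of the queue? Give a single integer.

Answer: 52

Derivation:
enqueue(37): queue = [37]
enqueue(56): queue = [37, 56]
dequeue(): queue = [56]
enqueue(52): queue = [56, 52]
enqueue(79): queue = [56, 52, 79]
dequeue(): queue = [52, 79]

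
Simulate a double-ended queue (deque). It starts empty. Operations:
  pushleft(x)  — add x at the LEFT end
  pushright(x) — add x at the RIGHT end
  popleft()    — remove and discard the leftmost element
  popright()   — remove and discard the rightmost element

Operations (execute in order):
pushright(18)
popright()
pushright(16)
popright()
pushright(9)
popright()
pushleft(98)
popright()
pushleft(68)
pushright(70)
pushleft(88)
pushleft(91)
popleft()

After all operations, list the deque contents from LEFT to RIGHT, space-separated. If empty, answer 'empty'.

Answer: 88 68 70

Derivation:
pushright(18): [18]
popright(): []
pushright(16): [16]
popright(): []
pushright(9): [9]
popright(): []
pushleft(98): [98]
popright(): []
pushleft(68): [68]
pushright(70): [68, 70]
pushleft(88): [88, 68, 70]
pushleft(91): [91, 88, 68, 70]
popleft(): [88, 68, 70]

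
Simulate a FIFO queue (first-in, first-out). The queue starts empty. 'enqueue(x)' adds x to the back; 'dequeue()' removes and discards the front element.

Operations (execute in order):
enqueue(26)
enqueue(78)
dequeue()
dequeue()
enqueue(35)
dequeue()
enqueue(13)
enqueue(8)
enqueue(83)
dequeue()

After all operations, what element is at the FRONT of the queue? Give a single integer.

enqueue(26): queue = [26]
enqueue(78): queue = [26, 78]
dequeue(): queue = [78]
dequeue(): queue = []
enqueue(35): queue = [35]
dequeue(): queue = []
enqueue(13): queue = [13]
enqueue(8): queue = [13, 8]
enqueue(83): queue = [13, 8, 83]
dequeue(): queue = [8, 83]

Answer: 8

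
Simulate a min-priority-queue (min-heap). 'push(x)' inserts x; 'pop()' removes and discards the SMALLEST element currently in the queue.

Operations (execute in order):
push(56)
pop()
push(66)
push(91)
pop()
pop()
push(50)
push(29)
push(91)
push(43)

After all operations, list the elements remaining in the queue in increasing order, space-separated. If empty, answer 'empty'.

push(56): heap contents = [56]
pop() → 56: heap contents = []
push(66): heap contents = [66]
push(91): heap contents = [66, 91]
pop() → 66: heap contents = [91]
pop() → 91: heap contents = []
push(50): heap contents = [50]
push(29): heap contents = [29, 50]
push(91): heap contents = [29, 50, 91]
push(43): heap contents = [29, 43, 50, 91]

Answer: 29 43 50 91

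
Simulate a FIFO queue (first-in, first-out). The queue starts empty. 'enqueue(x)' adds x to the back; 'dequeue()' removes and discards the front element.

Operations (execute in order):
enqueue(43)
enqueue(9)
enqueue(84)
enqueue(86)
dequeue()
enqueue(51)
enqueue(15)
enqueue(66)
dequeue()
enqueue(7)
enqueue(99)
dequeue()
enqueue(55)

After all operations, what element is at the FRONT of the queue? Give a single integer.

Answer: 86

Derivation:
enqueue(43): queue = [43]
enqueue(9): queue = [43, 9]
enqueue(84): queue = [43, 9, 84]
enqueue(86): queue = [43, 9, 84, 86]
dequeue(): queue = [9, 84, 86]
enqueue(51): queue = [9, 84, 86, 51]
enqueue(15): queue = [9, 84, 86, 51, 15]
enqueue(66): queue = [9, 84, 86, 51, 15, 66]
dequeue(): queue = [84, 86, 51, 15, 66]
enqueue(7): queue = [84, 86, 51, 15, 66, 7]
enqueue(99): queue = [84, 86, 51, 15, 66, 7, 99]
dequeue(): queue = [86, 51, 15, 66, 7, 99]
enqueue(55): queue = [86, 51, 15, 66, 7, 99, 55]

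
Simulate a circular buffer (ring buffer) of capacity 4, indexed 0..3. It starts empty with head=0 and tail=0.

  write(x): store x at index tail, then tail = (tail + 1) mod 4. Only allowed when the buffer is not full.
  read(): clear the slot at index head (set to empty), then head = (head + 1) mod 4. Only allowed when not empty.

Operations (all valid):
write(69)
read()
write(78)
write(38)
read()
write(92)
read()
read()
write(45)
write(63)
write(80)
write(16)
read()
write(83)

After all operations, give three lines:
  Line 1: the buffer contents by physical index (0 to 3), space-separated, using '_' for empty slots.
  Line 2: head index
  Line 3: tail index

Answer: 83 63 80 16
1
1

Derivation:
write(69): buf=[69 _ _ _], head=0, tail=1, size=1
read(): buf=[_ _ _ _], head=1, tail=1, size=0
write(78): buf=[_ 78 _ _], head=1, tail=2, size=1
write(38): buf=[_ 78 38 _], head=1, tail=3, size=2
read(): buf=[_ _ 38 _], head=2, tail=3, size=1
write(92): buf=[_ _ 38 92], head=2, tail=0, size=2
read(): buf=[_ _ _ 92], head=3, tail=0, size=1
read(): buf=[_ _ _ _], head=0, tail=0, size=0
write(45): buf=[45 _ _ _], head=0, tail=1, size=1
write(63): buf=[45 63 _ _], head=0, tail=2, size=2
write(80): buf=[45 63 80 _], head=0, tail=3, size=3
write(16): buf=[45 63 80 16], head=0, tail=0, size=4
read(): buf=[_ 63 80 16], head=1, tail=0, size=3
write(83): buf=[83 63 80 16], head=1, tail=1, size=4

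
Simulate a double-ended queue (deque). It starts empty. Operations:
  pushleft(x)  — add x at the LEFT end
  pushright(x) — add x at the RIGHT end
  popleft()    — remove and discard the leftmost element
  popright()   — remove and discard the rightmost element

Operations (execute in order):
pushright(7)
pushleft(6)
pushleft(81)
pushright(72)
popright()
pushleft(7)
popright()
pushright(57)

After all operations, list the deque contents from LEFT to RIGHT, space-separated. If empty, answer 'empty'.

Answer: 7 81 6 57

Derivation:
pushright(7): [7]
pushleft(6): [6, 7]
pushleft(81): [81, 6, 7]
pushright(72): [81, 6, 7, 72]
popright(): [81, 6, 7]
pushleft(7): [7, 81, 6, 7]
popright(): [7, 81, 6]
pushright(57): [7, 81, 6, 57]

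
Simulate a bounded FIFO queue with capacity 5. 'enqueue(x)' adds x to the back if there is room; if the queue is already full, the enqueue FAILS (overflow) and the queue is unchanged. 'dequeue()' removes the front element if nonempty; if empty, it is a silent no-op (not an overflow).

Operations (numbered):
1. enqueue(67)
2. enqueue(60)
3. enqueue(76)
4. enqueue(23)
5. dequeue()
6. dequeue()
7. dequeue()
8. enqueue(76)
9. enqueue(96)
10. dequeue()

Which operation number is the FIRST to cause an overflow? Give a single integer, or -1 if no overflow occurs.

Answer: -1

Derivation:
1. enqueue(67): size=1
2. enqueue(60): size=2
3. enqueue(76): size=3
4. enqueue(23): size=4
5. dequeue(): size=3
6. dequeue(): size=2
7. dequeue(): size=1
8. enqueue(76): size=2
9. enqueue(96): size=3
10. dequeue(): size=2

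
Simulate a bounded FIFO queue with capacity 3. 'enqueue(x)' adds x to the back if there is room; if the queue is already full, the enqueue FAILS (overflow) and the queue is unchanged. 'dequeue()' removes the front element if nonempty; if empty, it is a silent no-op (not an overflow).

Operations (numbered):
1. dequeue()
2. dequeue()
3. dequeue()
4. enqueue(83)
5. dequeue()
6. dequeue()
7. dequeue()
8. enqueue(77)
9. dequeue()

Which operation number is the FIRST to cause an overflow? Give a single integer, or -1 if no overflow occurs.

Answer: -1

Derivation:
1. dequeue(): empty, no-op, size=0
2. dequeue(): empty, no-op, size=0
3. dequeue(): empty, no-op, size=0
4. enqueue(83): size=1
5. dequeue(): size=0
6. dequeue(): empty, no-op, size=0
7. dequeue(): empty, no-op, size=0
8. enqueue(77): size=1
9. dequeue(): size=0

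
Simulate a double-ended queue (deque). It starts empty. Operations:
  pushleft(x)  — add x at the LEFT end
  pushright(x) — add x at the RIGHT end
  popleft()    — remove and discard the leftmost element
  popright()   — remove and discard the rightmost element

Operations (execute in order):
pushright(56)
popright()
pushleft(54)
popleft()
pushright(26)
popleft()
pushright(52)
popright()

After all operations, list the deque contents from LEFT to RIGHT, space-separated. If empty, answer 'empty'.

pushright(56): [56]
popright(): []
pushleft(54): [54]
popleft(): []
pushright(26): [26]
popleft(): []
pushright(52): [52]
popright(): []

Answer: empty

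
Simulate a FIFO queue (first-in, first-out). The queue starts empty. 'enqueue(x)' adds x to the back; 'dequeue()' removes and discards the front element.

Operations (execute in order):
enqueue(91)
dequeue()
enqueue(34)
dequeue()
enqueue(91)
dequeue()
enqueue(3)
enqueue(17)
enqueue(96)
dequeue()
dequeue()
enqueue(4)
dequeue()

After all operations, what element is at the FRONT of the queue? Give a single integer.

Answer: 4

Derivation:
enqueue(91): queue = [91]
dequeue(): queue = []
enqueue(34): queue = [34]
dequeue(): queue = []
enqueue(91): queue = [91]
dequeue(): queue = []
enqueue(3): queue = [3]
enqueue(17): queue = [3, 17]
enqueue(96): queue = [3, 17, 96]
dequeue(): queue = [17, 96]
dequeue(): queue = [96]
enqueue(4): queue = [96, 4]
dequeue(): queue = [4]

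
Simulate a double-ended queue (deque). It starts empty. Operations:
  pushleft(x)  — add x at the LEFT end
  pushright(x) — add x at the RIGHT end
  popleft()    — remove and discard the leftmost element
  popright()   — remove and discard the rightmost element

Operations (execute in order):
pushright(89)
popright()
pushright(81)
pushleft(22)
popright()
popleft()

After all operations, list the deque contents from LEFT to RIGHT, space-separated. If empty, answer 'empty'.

pushright(89): [89]
popright(): []
pushright(81): [81]
pushleft(22): [22, 81]
popright(): [22]
popleft(): []

Answer: empty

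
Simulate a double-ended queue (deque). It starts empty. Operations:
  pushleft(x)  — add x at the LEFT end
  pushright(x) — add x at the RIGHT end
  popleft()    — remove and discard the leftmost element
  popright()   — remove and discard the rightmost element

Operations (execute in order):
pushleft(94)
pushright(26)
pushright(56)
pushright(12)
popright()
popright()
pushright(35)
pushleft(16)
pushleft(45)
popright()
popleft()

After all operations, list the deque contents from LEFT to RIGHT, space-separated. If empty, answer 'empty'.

pushleft(94): [94]
pushright(26): [94, 26]
pushright(56): [94, 26, 56]
pushright(12): [94, 26, 56, 12]
popright(): [94, 26, 56]
popright(): [94, 26]
pushright(35): [94, 26, 35]
pushleft(16): [16, 94, 26, 35]
pushleft(45): [45, 16, 94, 26, 35]
popright(): [45, 16, 94, 26]
popleft(): [16, 94, 26]

Answer: 16 94 26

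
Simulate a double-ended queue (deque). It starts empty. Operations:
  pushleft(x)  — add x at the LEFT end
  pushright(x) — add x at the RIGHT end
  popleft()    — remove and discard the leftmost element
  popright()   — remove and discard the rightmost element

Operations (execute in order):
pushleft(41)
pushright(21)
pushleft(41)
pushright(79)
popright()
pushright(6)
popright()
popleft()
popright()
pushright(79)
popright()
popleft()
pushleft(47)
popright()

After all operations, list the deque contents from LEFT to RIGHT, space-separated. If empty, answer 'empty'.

Answer: empty

Derivation:
pushleft(41): [41]
pushright(21): [41, 21]
pushleft(41): [41, 41, 21]
pushright(79): [41, 41, 21, 79]
popright(): [41, 41, 21]
pushright(6): [41, 41, 21, 6]
popright(): [41, 41, 21]
popleft(): [41, 21]
popright(): [41]
pushright(79): [41, 79]
popright(): [41]
popleft(): []
pushleft(47): [47]
popright(): []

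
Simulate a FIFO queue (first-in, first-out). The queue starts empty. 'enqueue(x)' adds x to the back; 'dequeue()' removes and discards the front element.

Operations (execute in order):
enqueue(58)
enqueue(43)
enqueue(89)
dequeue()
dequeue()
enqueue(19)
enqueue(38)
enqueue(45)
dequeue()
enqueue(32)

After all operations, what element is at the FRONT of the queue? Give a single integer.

Answer: 19

Derivation:
enqueue(58): queue = [58]
enqueue(43): queue = [58, 43]
enqueue(89): queue = [58, 43, 89]
dequeue(): queue = [43, 89]
dequeue(): queue = [89]
enqueue(19): queue = [89, 19]
enqueue(38): queue = [89, 19, 38]
enqueue(45): queue = [89, 19, 38, 45]
dequeue(): queue = [19, 38, 45]
enqueue(32): queue = [19, 38, 45, 32]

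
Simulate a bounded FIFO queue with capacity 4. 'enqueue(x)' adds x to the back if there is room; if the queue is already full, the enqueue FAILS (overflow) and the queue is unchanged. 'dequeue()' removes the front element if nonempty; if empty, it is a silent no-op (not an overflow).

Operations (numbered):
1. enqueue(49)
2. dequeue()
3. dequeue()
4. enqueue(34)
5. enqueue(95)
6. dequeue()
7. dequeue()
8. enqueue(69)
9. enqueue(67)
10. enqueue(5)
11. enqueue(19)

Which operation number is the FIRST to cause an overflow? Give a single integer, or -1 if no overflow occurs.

Answer: -1

Derivation:
1. enqueue(49): size=1
2. dequeue(): size=0
3. dequeue(): empty, no-op, size=0
4. enqueue(34): size=1
5. enqueue(95): size=2
6. dequeue(): size=1
7. dequeue(): size=0
8. enqueue(69): size=1
9. enqueue(67): size=2
10. enqueue(5): size=3
11. enqueue(19): size=4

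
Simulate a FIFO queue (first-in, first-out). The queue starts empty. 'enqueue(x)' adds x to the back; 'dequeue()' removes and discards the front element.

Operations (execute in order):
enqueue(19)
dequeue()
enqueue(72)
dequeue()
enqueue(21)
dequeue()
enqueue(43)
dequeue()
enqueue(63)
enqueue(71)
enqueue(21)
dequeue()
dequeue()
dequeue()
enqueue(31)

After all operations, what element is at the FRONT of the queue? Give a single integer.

enqueue(19): queue = [19]
dequeue(): queue = []
enqueue(72): queue = [72]
dequeue(): queue = []
enqueue(21): queue = [21]
dequeue(): queue = []
enqueue(43): queue = [43]
dequeue(): queue = []
enqueue(63): queue = [63]
enqueue(71): queue = [63, 71]
enqueue(21): queue = [63, 71, 21]
dequeue(): queue = [71, 21]
dequeue(): queue = [21]
dequeue(): queue = []
enqueue(31): queue = [31]

Answer: 31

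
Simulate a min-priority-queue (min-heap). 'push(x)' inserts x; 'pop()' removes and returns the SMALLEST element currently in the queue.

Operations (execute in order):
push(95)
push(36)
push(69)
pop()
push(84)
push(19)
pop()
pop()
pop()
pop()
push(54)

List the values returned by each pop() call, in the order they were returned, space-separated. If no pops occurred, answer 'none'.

Answer: 36 19 69 84 95

Derivation:
push(95): heap contents = [95]
push(36): heap contents = [36, 95]
push(69): heap contents = [36, 69, 95]
pop() → 36: heap contents = [69, 95]
push(84): heap contents = [69, 84, 95]
push(19): heap contents = [19, 69, 84, 95]
pop() → 19: heap contents = [69, 84, 95]
pop() → 69: heap contents = [84, 95]
pop() → 84: heap contents = [95]
pop() → 95: heap contents = []
push(54): heap contents = [54]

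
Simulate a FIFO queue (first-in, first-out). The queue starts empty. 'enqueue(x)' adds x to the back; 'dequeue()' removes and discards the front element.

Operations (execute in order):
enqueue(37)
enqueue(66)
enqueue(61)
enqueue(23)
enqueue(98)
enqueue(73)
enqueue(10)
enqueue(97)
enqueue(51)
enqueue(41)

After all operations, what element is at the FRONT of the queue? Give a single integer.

Answer: 37

Derivation:
enqueue(37): queue = [37]
enqueue(66): queue = [37, 66]
enqueue(61): queue = [37, 66, 61]
enqueue(23): queue = [37, 66, 61, 23]
enqueue(98): queue = [37, 66, 61, 23, 98]
enqueue(73): queue = [37, 66, 61, 23, 98, 73]
enqueue(10): queue = [37, 66, 61, 23, 98, 73, 10]
enqueue(97): queue = [37, 66, 61, 23, 98, 73, 10, 97]
enqueue(51): queue = [37, 66, 61, 23, 98, 73, 10, 97, 51]
enqueue(41): queue = [37, 66, 61, 23, 98, 73, 10, 97, 51, 41]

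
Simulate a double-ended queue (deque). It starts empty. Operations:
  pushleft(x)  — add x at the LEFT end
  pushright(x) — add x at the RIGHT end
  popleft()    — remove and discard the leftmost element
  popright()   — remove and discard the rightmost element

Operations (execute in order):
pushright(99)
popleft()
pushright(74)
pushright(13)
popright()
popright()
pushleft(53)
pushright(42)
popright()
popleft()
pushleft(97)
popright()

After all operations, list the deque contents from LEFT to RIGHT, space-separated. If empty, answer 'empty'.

pushright(99): [99]
popleft(): []
pushright(74): [74]
pushright(13): [74, 13]
popright(): [74]
popright(): []
pushleft(53): [53]
pushright(42): [53, 42]
popright(): [53]
popleft(): []
pushleft(97): [97]
popright(): []

Answer: empty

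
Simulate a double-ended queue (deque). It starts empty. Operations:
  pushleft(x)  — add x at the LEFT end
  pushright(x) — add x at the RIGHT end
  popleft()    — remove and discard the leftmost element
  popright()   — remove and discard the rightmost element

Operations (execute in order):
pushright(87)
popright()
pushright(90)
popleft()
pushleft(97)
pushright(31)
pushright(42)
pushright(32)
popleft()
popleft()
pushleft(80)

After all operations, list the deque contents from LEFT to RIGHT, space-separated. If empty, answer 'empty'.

Answer: 80 42 32

Derivation:
pushright(87): [87]
popright(): []
pushright(90): [90]
popleft(): []
pushleft(97): [97]
pushright(31): [97, 31]
pushright(42): [97, 31, 42]
pushright(32): [97, 31, 42, 32]
popleft(): [31, 42, 32]
popleft(): [42, 32]
pushleft(80): [80, 42, 32]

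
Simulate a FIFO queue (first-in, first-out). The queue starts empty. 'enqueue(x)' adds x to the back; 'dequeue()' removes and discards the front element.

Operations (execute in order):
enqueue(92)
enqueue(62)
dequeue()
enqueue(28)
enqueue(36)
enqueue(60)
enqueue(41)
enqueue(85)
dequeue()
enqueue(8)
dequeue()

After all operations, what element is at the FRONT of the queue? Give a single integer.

Answer: 36

Derivation:
enqueue(92): queue = [92]
enqueue(62): queue = [92, 62]
dequeue(): queue = [62]
enqueue(28): queue = [62, 28]
enqueue(36): queue = [62, 28, 36]
enqueue(60): queue = [62, 28, 36, 60]
enqueue(41): queue = [62, 28, 36, 60, 41]
enqueue(85): queue = [62, 28, 36, 60, 41, 85]
dequeue(): queue = [28, 36, 60, 41, 85]
enqueue(8): queue = [28, 36, 60, 41, 85, 8]
dequeue(): queue = [36, 60, 41, 85, 8]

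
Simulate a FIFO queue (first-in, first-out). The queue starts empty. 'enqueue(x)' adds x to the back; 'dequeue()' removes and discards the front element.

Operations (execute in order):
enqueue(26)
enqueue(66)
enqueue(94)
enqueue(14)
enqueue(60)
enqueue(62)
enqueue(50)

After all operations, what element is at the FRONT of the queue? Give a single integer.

enqueue(26): queue = [26]
enqueue(66): queue = [26, 66]
enqueue(94): queue = [26, 66, 94]
enqueue(14): queue = [26, 66, 94, 14]
enqueue(60): queue = [26, 66, 94, 14, 60]
enqueue(62): queue = [26, 66, 94, 14, 60, 62]
enqueue(50): queue = [26, 66, 94, 14, 60, 62, 50]

Answer: 26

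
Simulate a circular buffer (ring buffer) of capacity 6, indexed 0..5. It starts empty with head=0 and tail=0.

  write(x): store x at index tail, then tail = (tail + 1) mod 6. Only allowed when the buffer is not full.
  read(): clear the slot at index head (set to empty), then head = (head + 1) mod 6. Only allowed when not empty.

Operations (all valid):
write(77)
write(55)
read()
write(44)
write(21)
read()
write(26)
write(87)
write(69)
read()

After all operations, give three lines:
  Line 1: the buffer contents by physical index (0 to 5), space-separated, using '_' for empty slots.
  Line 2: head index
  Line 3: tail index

Answer: 69 _ _ 21 26 87
3
1

Derivation:
write(77): buf=[77 _ _ _ _ _], head=0, tail=1, size=1
write(55): buf=[77 55 _ _ _ _], head=0, tail=2, size=2
read(): buf=[_ 55 _ _ _ _], head=1, tail=2, size=1
write(44): buf=[_ 55 44 _ _ _], head=1, tail=3, size=2
write(21): buf=[_ 55 44 21 _ _], head=1, tail=4, size=3
read(): buf=[_ _ 44 21 _ _], head=2, tail=4, size=2
write(26): buf=[_ _ 44 21 26 _], head=2, tail=5, size=3
write(87): buf=[_ _ 44 21 26 87], head=2, tail=0, size=4
write(69): buf=[69 _ 44 21 26 87], head=2, tail=1, size=5
read(): buf=[69 _ _ 21 26 87], head=3, tail=1, size=4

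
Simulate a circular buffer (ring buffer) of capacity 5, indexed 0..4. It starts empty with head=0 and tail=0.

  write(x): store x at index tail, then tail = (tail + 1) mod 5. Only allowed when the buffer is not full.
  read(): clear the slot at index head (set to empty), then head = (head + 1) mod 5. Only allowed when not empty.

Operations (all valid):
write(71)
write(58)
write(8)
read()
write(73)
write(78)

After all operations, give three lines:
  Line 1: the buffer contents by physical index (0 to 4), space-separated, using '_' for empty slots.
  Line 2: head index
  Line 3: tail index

write(71): buf=[71 _ _ _ _], head=0, tail=1, size=1
write(58): buf=[71 58 _ _ _], head=0, tail=2, size=2
write(8): buf=[71 58 8 _ _], head=0, tail=3, size=3
read(): buf=[_ 58 8 _ _], head=1, tail=3, size=2
write(73): buf=[_ 58 8 73 _], head=1, tail=4, size=3
write(78): buf=[_ 58 8 73 78], head=1, tail=0, size=4

Answer: _ 58 8 73 78
1
0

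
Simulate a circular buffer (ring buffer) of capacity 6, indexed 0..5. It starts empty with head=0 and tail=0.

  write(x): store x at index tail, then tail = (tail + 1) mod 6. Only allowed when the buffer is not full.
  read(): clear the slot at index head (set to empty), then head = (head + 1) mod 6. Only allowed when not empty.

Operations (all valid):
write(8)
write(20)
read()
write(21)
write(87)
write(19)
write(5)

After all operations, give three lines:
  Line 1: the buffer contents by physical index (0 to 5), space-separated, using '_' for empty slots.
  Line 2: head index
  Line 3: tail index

Answer: _ 20 21 87 19 5
1
0

Derivation:
write(8): buf=[8 _ _ _ _ _], head=0, tail=1, size=1
write(20): buf=[8 20 _ _ _ _], head=0, tail=2, size=2
read(): buf=[_ 20 _ _ _ _], head=1, tail=2, size=1
write(21): buf=[_ 20 21 _ _ _], head=1, tail=3, size=2
write(87): buf=[_ 20 21 87 _ _], head=1, tail=4, size=3
write(19): buf=[_ 20 21 87 19 _], head=1, tail=5, size=4
write(5): buf=[_ 20 21 87 19 5], head=1, tail=0, size=5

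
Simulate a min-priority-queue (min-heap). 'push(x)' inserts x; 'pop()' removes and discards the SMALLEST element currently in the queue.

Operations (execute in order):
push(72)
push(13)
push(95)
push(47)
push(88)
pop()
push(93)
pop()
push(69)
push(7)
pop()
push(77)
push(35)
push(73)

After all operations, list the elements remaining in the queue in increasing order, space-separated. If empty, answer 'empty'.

push(72): heap contents = [72]
push(13): heap contents = [13, 72]
push(95): heap contents = [13, 72, 95]
push(47): heap contents = [13, 47, 72, 95]
push(88): heap contents = [13, 47, 72, 88, 95]
pop() → 13: heap contents = [47, 72, 88, 95]
push(93): heap contents = [47, 72, 88, 93, 95]
pop() → 47: heap contents = [72, 88, 93, 95]
push(69): heap contents = [69, 72, 88, 93, 95]
push(7): heap contents = [7, 69, 72, 88, 93, 95]
pop() → 7: heap contents = [69, 72, 88, 93, 95]
push(77): heap contents = [69, 72, 77, 88, 93, 95]
push(35): heap contents = [35, 69, 72, 77, 88, 93, 95]
push(73): heap contents = [35, 69, 72, 73, 77, 88, 93, 95]

Answer: 35 69 72 73 77 88 93 95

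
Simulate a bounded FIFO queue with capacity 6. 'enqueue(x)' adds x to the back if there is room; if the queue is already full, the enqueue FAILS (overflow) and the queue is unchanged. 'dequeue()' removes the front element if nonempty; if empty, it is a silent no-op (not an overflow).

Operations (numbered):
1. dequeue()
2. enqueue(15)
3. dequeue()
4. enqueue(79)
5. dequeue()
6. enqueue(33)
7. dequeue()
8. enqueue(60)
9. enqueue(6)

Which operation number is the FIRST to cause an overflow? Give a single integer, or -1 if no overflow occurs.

1. dequeue(): empty, no-op, size=0
2. enqueue(15): size=1
3. dequeue(): size=0
4. enqueue(79): size=1
5. dequeue(): size=0
6. enqueue(33): size=1
7. dequeue(): size=0
8. enqueue(60): size=1
9. enqueue(6): size=2

Answer: -1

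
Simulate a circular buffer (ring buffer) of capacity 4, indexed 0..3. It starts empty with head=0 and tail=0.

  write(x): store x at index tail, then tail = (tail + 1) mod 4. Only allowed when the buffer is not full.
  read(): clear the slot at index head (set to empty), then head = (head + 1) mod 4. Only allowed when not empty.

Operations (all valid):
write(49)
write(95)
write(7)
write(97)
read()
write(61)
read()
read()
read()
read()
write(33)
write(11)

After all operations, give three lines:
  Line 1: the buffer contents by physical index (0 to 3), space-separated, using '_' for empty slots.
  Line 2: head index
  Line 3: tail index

Answer: _ 33 11 _
1
3

Derivation:
write(49): buf=[49 _ _ _], head=0, tail=1, size=1
write(95): buf=[49 95 _ _], head=0, tail=2, size=2
write(7): buf=[49 95 7 _], head=0, tail=3, size=3
write(97): buf=[49 95 7 97], head=0, tail=0, size=4
read(): buf=[_ 95 7 97], head=1, tail=0, size=3
write(61): buf=[61 95 7 97], head=1, tail=1, size=4
read(): buf=[61 _ 7 97], head=2, tail=1, size=3
read(): buf=[61 _ _ 97], head=3, tail=1, size=2
read(): buf=[61 _ _ _], head=0, tail=1, size=1
read(): buf=[_ _ _ _], head=1, tail=1, size=0
write(33): buf=[_ 33 _ _], head=1, tail=2, size=1
write(11): buf=[_ 33 11 _], head=1, tail=3, size=2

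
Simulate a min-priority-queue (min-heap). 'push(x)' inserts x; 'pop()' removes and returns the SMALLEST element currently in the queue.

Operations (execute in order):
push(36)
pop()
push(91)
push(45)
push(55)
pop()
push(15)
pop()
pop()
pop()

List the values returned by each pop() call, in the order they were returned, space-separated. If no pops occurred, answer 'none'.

push(36): heap contents = [36]
pop() → 36: heap contents = []
push(91): heap contents = [91]
push(45): heap contents = [45, 91]
push(55): heap contents = [45, 55, 91]
pop() → 45: heap contents = [55, 91]
push(15): heap contents = [15, 55, 91]
pop() → 15: heap contents = [55, 91]
pop() → 55: heap contents = [91]
pop() → 91: heap contents = []

Answer: 36 45 15 55 91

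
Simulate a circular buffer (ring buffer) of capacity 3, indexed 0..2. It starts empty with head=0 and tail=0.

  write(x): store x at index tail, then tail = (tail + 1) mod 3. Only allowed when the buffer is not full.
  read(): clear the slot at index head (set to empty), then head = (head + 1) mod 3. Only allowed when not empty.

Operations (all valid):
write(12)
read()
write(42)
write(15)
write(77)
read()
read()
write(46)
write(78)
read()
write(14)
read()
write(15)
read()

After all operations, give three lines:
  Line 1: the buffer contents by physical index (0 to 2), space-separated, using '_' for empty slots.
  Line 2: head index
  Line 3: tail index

write(12): buf=[12 _ _], head=0, tail=1, size=1
read(): buf=[_ _ _], head=1, tail=1, size=0
write(42): buf=[_ 42 _], head=1, tail=2, size=1
write(15): buf=[_ 42 15], head=1, tail=0, size=2
write(77): buf=[77 42 15], head=1, tail=1, size=3
read(): buf=[77 _ 15], head=2, tail=1, size=2
read(): buf=[77 _ _], head=0, tail=1, size=1
write(46): buf=[77 46 _], head=0, tail=2, size=2
write(78): buf=[77 46 78], head=0, tail=0, size=3
read(): buf=[_ 46 78], head=1, tail=0, size=2
write(14): buf=[14 46 78], head=1, tail=1, size=3
read(): buf=[14 _ 78], head=2, tail=1, size=2
write(15): buf=[14 15 78], head=2, tail=2, size=3
read(): buf=[14 15 _], head=0, tail=2, size=2

Answer: 14 15 _
0
2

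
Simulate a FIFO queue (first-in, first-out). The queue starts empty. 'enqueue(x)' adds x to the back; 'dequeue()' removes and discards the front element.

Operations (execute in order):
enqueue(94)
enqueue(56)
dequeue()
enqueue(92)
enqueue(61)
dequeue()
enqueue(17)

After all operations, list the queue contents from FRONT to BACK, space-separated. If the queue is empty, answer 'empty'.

Answer: 92 61 17

Derivation:
enqueue(94): [94]
enqueue(56): [94, 56]
dequeue(): [56]
enqueue(92): [56, 92]
enqueue(61): [56, 92, 61]
dequeue(): [92, 61]
enqueue(17): [92, 61, 17]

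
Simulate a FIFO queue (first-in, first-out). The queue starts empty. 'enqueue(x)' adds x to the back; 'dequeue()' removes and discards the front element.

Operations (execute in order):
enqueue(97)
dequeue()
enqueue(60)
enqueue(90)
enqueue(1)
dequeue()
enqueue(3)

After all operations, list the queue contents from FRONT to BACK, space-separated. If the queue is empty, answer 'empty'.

enqueue(97): [97]
dequeue(): []
enqueue(60): [60]
enqueue(90): [60, 90]
enqueue(1): [60, 90, 1]
dequeue(): [90, 1]
enqueue(3): [90, 1, 3]

Answer: 90 1 3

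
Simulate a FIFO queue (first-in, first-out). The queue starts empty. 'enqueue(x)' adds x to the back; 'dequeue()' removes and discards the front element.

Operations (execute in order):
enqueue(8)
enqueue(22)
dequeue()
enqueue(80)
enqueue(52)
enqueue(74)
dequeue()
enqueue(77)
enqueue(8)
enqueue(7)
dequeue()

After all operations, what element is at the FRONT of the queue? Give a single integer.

Answer: 52

Derivation:
enqueue(8): queue = [8]
enqueue(22): queue = [8, 22]
dequeue(): queue = [22]
enqueue(80): queue = [22, 80]
enqueue(52): queue = [22, 80, 52]
enqueue(74): queue = [22, 80, 52, 74]
dequeue(): queue = [80, 52, 74]
enqueue(77): queue = [80, 52, 74, 77]
enqueue(8): queue = [80, 52, 74, 77, 8]
enqueue(7): queue = [80, 52, 74, 77, 8, 7]
dequeue(): queue = [52, 74, 77, 8, 7]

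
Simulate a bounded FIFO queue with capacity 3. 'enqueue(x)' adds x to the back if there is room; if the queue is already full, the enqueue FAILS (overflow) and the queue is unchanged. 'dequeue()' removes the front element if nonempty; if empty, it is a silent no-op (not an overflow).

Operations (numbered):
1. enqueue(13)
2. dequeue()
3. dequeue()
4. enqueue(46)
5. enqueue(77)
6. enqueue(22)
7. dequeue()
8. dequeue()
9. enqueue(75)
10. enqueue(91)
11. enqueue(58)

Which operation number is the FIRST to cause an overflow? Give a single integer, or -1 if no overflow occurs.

Answer: 11

Derivation:
1. enqueue(13): size=1
2. dequeue(): size=0
3. dequeue(): empty, no-op, size=0
4. enqueue(46): size=1
5. enqueue(77): size=2
6. enqueue(22): size=3
7. dequeue(): size=2
8. dequeue(): size=1
9. enqueue(75): size=2
10. enqueue(91): size=3
11. enqueue(58): size=3=cap → OVERFLOW (fail)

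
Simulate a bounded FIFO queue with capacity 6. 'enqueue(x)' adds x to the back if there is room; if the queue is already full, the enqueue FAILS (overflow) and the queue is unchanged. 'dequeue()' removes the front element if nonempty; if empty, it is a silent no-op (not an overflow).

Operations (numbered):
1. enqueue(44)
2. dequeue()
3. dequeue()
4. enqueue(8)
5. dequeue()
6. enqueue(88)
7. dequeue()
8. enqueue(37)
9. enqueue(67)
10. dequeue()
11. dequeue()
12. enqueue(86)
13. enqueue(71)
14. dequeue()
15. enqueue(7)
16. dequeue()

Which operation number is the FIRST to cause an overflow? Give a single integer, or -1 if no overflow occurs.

1. enqueue(44): size=1
2. dequeue(): size=0
3. dequeue(): empty, no-op, size=0
4. enqueue(8): size=1
5. dequeue(): size=0
6. enqueue(88): size=1
7. dequeue(): size=0
8. enqueue(37): size=1
9. enqueue(67): size=2
10. dequeue(): size=1
11. dequeue(): size=0
12. enqueue(86): size=1
13. enqueue(71): size=2
14. dequeue(): size=1
15. enqueue(7): size=2
16. dequeue(): size=1

Answer: -1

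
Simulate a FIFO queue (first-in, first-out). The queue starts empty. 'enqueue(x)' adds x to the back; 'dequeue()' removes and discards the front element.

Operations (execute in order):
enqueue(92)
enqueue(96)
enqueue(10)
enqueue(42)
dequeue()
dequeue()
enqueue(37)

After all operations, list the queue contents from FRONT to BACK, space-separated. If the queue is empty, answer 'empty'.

Answer: 10 42 37

Derivation:
enqueue(92): [92]
enqueue(96): [92, 96]
enqueue(10): [92, 96, 10]
enqueue(42): [92, 96, 10, 42]
dequeue(): [96, 10, 42]
dequeue(): [10, 42]
enqueue(37): [10, 42, 37]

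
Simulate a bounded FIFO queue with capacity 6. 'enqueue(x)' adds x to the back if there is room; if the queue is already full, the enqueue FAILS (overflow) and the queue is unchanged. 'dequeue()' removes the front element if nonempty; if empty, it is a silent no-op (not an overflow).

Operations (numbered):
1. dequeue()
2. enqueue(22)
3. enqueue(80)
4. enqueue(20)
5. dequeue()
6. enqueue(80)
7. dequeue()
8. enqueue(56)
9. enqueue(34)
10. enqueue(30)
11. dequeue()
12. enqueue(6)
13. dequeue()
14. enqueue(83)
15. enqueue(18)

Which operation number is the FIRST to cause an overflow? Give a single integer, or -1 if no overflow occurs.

1. dequeue(): empty, no-op, size=0
2. enqueue(22): size=1
3. enqueue(80): size=2
4. enqueue(20): size=3
5. dequeue(): size=2
6. enqueue(80): size=3
7. dequeue(): size=2
8. enqueue(56): size=3
9. enqueue(34): size=4
10. enqueue(30): size=5
11. dequeue(): size=4
12. enqueue(6): size=5
13. dequeue(): size=4
14. enqueue(83): size=5
15. enqueue(18): size=6

Answer: -1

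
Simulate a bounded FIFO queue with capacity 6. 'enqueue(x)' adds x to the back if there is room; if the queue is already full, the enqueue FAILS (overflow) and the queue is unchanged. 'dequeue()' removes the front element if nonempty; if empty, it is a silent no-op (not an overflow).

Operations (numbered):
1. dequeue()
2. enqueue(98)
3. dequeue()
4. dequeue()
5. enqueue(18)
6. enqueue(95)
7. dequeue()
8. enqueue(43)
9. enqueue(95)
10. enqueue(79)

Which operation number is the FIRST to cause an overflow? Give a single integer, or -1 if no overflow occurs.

1. dequeue(): empty, no-op, size=0
2. enqueue(98): size=1
3. dequeue(): size=0
4. dequeue(): empty, no-op, size=0
5. enqueue(18): size=1
6. enqueue(95): size=2
7. dequeue(): size=1
8. enqueue(43): size=2
9. enqueue(95): size=3
10. enqueue(79): size=4

Answer: -1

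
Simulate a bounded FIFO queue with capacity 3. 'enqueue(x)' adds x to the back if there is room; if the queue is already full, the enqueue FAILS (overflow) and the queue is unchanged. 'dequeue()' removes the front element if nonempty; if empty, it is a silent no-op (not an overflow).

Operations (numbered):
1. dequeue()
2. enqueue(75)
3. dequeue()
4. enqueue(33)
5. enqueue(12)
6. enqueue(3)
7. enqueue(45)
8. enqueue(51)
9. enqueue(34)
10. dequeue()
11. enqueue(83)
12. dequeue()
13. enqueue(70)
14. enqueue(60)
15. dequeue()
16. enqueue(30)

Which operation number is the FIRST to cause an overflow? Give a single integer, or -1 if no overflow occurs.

1. dequeue(): empty, no-op, size=0
2. enqueue(75): size=1
3. dequeue(): size=0
4. enqueue(33): size=1
5. enqueue(12): size=2
6. enqueue(3): size=3
7. enqueue(45): size=3=cap → OVERFLOW (fail)
8. enqueue(51): size=3=cap → OVERFLOW (fail)
9. enqueue(34): size=3=cap → OVERFLOW (fail)
10. dequeue(): size=2
11. enqueue(83): size=3
12. dequeue(): size=2
13. enqueue(70): size=3
14. enqueue(60): size=3=cap → OVERFLOW (fail)
15. dequeue(): size=2
16. enqueue(30): size=3

Answer: 7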